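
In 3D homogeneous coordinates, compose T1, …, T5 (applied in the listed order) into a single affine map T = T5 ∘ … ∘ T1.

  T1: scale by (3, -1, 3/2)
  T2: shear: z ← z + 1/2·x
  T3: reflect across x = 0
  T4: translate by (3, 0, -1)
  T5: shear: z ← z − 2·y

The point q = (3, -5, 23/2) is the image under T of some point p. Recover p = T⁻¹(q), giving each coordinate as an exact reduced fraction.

T1 = [3 0 0 0; 0 -1 0 0; 0 0 3/2 0; 0 0 0 1]
T2·T1 = [3 0 0 0; 0 -1 0 0; 3/2 0 3/2 0; 0 0 0 1]
T3·…·T1 = [-3 0 0 0; 0 -1 0 0; 3/2 0 3/2 0; 0 0 0 1]
T4·…·T1 = [-3 0 0 3; 0 -1 0 0; 3/2 0 3/2 -1; 0 0 0 1]
T5·…·T1 = [-3 0 0 3; 0 -1 0 0; 3/2 2 3/2 -1; 0 0 0 1]
det M = 9/2; M⁻¹ = [-1/3 0 0 1; 0 -1 0 0; 1/3 4/3 2/3 -1/3; 0 0 0 1]
M⁻¹ · (3, -5, 23/2)ᵀ = (0, 5, 5/3)ᵀ

p = (0, 5, 5/3)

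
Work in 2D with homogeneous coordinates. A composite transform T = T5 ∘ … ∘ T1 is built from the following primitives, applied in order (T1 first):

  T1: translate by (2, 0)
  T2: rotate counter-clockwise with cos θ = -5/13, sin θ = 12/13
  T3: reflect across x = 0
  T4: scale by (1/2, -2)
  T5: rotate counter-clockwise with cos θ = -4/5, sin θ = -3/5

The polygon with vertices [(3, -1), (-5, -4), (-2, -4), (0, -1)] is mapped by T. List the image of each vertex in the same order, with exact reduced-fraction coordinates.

image vertices: (-32/5, 77/10), (222/65, -67/130), (-24/65, 232/65), (-34/13, 47/13)

T1 translate by (2, 0): (3, -1) → (5, -1); (-5, -4) → (-3, -4); (-2, -4) → (0, -4); (0, -1) → (2, -1)
T2 rotate counter-clockwise with cos θ = -5/13, sin θ = 12/13: (5, -1) → (-1, 5); (-3, -4) → (63/13, -16/13); (0, -4) → (48/13, 20/13); (2, -1) → (2/13, 29/13)
T3 reflect across x = 0: (-1, 5) → (1, 5); (63/13, -16/13) → (-63/13, -16/13); (48/13, 20/13) → (-48/13, 20/13); (2/13, 29/13) → (-2/13, 29/13)
T4 scale by (1/2, -2): (1, 5) → (1/2, -10); (-63/13, -16/13) → (-63/26, 32/13); (-48/13, 20/13) → (-24/13, -40/13); (-2/13, 29/13) → (-1/13, -58/13)
T5 rotate counter-clockwise with cos θ = -4/5, sin θ = -3/5: (1/2, -10) → (-32/5, 77/10); (-63/26, 32/13) → (222/65, -67/130); (-24/13, -40/13) → (-24/65, 232/65); (-1/13, -58/13) → (-34/13, 47/13)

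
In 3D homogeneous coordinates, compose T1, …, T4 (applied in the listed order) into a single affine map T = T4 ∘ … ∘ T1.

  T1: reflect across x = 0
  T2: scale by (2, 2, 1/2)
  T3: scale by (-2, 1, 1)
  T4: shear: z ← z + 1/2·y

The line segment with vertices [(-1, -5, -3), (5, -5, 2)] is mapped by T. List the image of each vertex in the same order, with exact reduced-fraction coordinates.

image vertices: (-4, -10, -13/2), (20, -10, -4)

T1 reflect across x = 0: (-1, -5, -3) → (1, -5, -3); (5, -5, 2) → (-5, -5, 2)
T2 scale by (2, 2, 1/2): (1, -5, -3) → (2, -10, -3/2); (-5, -5, 2) → (-10, -10, 1)
T3 scale by (-2, 1, 1): (2, -10, -3/2) → (-4, -10, -3/2); (-10, -10, 1) → (20, -10, 1)
T4 shear: z ← z + 1/2·y: (-4, -10, -3/2) → (-4, -10, -13/2); (20, -10, 1) → (20, -10, -4)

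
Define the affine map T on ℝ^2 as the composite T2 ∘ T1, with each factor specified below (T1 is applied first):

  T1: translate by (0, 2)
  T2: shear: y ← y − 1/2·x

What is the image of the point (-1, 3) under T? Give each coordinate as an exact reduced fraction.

T1 translate by (0, 2): (-1, 3) → (-1, 5)
T2 shear: y ← y − 1/2·x: (-1, 5) → (-1, 11/2)

T(p) = (-1, 11/2)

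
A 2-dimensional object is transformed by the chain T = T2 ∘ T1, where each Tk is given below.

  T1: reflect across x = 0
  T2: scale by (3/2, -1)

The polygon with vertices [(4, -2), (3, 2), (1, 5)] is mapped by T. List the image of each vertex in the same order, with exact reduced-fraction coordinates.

T1 reflect across x = 0: (4, -2) → (-4, -2); (3, 2) → (-3, 2); (1, 5) → (-1, 5)
T2 scale by (3/2, -1): (-4, -2) → (-6, 2); (-3, 2) → (-9/2, -2); (-1, 5) → (-3/2, -5)

image vertices: (-6, 2), (-9/2, -2), (-3/2, -5)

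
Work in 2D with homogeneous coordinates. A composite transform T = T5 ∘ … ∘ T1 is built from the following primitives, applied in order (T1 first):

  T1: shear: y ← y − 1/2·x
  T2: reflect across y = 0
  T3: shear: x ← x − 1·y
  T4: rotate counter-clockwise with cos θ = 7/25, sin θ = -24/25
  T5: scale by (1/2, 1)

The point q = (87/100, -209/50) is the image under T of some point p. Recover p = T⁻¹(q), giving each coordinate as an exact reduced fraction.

T1 = [1 0 0; -1/2 1 0; 0 0 1]
T2·T1 = [1 0 0; 1/2 -1 0; 0 0 1]
T3·…·T1 = [1/2 1 0; 1/2 -1 0; 0 0 1]
T4·…·T1 = [31/50 -17/25 0; -17/50 -31/25 0; 0 0 1]
T5·…·T1 = [31/100 -17/50 0; -17/50 -31/25 0; 0 0 1]
det M = -1/2; M⁻¹ = [62/25 -17/25 0; -17/25 -31/50 0; 0 0 1]
M⁻¹ · (87/100, -209/50)ᵀ = (5, 2)ᵀ

p = (5, 2)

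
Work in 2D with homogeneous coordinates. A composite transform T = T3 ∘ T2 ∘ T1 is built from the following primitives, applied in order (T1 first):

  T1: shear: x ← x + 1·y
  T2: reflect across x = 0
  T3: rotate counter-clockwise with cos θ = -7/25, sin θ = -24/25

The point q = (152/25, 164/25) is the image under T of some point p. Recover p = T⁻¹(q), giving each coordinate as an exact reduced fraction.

p = (4, 4)

T1 = [1 1 0; 0 1 0; 0 0 1]
T2·T1 = [-1 -1 0; 0 1 0; 0 0 1]
T3·…·T1 = [7/25 31/25 0; 24/25 17/25 0; 0 0 1]
det M = -1; M⁻¹ = [-17/25 31/25 0; 24/25 -7/25 0; 0 0 1]
M⁻¹ · (152/25, 164/25)ᵀ = (4, 4)ᵀ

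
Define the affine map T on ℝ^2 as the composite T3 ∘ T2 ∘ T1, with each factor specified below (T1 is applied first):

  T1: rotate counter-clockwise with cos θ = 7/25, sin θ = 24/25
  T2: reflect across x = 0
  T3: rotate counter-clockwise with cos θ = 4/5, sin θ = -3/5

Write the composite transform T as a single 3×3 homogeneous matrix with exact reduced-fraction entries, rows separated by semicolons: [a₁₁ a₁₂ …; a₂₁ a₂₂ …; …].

T1 = [7/25 -24/25 0; 24/25 7/25 0; 0 0 1]
T2·T1 = [-7/25 24/25 0; 24/25 7/25 0; 0 0 1]
T3·…·T1 = [44/125 117/125 0; 117/125 -44/125 0; 0 0 1]

T = [44/125 117/125 0; 117/125 -44/125 0; 0 0 1]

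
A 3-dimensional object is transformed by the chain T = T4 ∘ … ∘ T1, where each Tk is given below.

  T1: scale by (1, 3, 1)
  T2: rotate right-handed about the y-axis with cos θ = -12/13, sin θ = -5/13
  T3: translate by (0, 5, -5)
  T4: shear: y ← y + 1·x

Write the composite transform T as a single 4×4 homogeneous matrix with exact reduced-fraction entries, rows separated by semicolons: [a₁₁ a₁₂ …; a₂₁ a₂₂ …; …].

T1 = [1 0 0 0; 0 3 0 0; 0 0 1 0; 0 0 0 1]
T2·T1 = [-12/13 0 -5/13 0; 0 3 0 0; 5/13 0 -12/13 0; 0 0 0 1]
T3·…·T1 = [-12/13 0 -5/13 0; 0 3 0 5; 5/13 0 -12/13 -5; 0 0 0 1]
T4·…·T1 = [-12/13 0 -5/13 0; -12/13 3 -5/13 5; 5/13 0 -12/13 -5; 0 0 0 1]

T = [-12/13 0 -5/13 0; -12/13 3 -5/13 5; 5/13 0 -12/13 -5; 0 0 0 1]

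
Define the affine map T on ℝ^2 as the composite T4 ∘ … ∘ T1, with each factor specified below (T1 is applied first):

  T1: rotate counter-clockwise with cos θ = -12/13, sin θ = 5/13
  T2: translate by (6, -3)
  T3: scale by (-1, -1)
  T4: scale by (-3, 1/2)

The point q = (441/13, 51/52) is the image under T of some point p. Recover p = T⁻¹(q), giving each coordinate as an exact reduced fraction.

T1 = [-12/13 -5/13 0; 5/13 -12/13 0; 0 0 1]
T2·T1 = [-12/13 -5/13 6; 5/13 -12/13 -3; 0 0 1]
T3·…·T1 = [12/13 5/13 -6; -5/13 12/13 3; 0 0 1]
T4·…·T1 = [-36/13 -15/13 18; -5/26 6/13 3/2; 0 0 1]
det M = -3/2; M⁻¹ = [-4/13 -10/13 87/13; -5/39 24/13 -6/13; 0 0 1]
M⁻¹ · (441/13, 51/52)ᵀ = (-9/2, -3)ᵀ

p = (-9/2, -3)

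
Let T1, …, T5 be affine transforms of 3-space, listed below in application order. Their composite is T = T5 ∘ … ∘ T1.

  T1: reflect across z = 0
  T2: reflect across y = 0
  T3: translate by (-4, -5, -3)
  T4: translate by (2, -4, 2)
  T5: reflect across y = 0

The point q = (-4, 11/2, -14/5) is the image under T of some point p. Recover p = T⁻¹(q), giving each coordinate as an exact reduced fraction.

p = (-2, -7/2, 9/5)

T1 = [1 0 0 0; 0 1 0 0; 0 0 -1 0; 0 0 0 1]
T2·T1 = [1 0 0 0; 0 -1 0 0; 0 0 -1 0; 0 0 0 1]
T3·…·T1 = [1 0 0 -4; 0 -1 0 -5; 0 0 -1 -3; 0 0 0 1]
T4·…·T1 = [1 0 0 -2; 0 -1 0 -9; 0 0 -1 -1; 0 0 0 1]
T5·…·T1 = [1 0 0 -2; 0 1 0 9; 0 0 -1 -1; 0 0 0 1]
det M = -1; M⁻¹ = [1 0 0 2; 0 1 0 -9; 0 0 -1 -1; 0 0 0 1]
M⁻¹ · (-4, 11/2, -14/5)ᵀ = (-2, -7/2, 9/5)ᵀ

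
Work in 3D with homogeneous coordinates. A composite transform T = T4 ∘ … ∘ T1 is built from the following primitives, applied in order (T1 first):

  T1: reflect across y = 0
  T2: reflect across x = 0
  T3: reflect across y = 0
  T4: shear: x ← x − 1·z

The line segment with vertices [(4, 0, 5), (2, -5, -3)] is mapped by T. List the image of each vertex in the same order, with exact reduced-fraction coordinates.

image vertices: (-9, 0, 5), (1, -5, -3)

T1 reflect across y = 0: (4, 0, 5) → (4, 0, 5); (2, -5, -3) → (2, 5, -3)
T2 reflect across x = 0: (4, 0, 5) → (-4, 0, 5); (2, 5, -3) → (-2, 5, -3)
T3 reflect across y = 0: (-4, 0, 5) → (-4, 0, 5); (-2, 5, -3) → (-2, -5, -3)
T4 shear: x ← x − 1·z: (-4, 0, 5) → (-9, 0, 5); (-2, -5, -3) → (1, -5, -3)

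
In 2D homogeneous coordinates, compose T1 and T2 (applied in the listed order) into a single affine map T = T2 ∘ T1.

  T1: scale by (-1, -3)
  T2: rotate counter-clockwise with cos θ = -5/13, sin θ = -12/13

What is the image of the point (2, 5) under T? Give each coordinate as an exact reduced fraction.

T1 scale by (-1, -3): (2, 5) → (-2, -15)
T2 rotate counter-clockwise with cos θ = -5/13, sin θ = -12/13: (-2, -15) → (-170/13, 99/13)

T(p) = (-170/13, 99/13)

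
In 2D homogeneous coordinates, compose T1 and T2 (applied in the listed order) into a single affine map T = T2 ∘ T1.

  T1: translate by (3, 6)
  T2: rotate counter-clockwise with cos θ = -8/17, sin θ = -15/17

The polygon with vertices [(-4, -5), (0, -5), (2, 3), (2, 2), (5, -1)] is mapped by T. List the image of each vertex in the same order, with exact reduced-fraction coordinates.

image vertices: (23/17, 7/17), (-9/17, -53/17), (95/17, -147/17), (80/17, -139/17), (11/17, -160/17)

T1 translate by (3, 6): (-4, -5) → (-1, 1); (0, -5) → (3, 1); (2, 3) → (5, 9); (2, 2) → (5, 8); (5, -1) → (8, 5)
T2 rotate counter-clockwise with cos θ = -8/17, sin θ = -15/17: (-1, 1) → (23/17, 7/17); (3, 1) → (-9/17, -53/17); (5, 9) → (95/17, -147/17); (5, 8) → (80/17, -139/17); (8, 5) → (11/17, -160/17)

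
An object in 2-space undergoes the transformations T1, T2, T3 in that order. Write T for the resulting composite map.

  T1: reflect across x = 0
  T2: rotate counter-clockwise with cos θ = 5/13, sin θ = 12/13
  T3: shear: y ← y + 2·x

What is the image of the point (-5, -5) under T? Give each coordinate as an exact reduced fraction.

T(p) = (85/13, 205/13)

T1 reflect across x = 0: (-5, -5) → (5, -5)
T2 rotate counter-clockwise with cos θ = 5/13, sin θ = 12/13: (5, -5) → (85/13, 35/13)
T3 shear: y ← y + 2·x: (85/13, 35/13) → (85/13, 205/13)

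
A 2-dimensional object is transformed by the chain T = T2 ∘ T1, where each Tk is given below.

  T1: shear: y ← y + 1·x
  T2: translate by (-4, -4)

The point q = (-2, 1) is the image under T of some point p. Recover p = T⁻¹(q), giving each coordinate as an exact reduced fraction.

T1 = [1 0 0; 1 1 0; 0 0 1]
T2·T1 = [1 0 -4; 1 1 -4; 0 0 1]
det M = 1; M⁻¹ = [1 0 4; -1 1 0; 0 0 1]
M⁻¹ · (-2, 1)ᵀ = (2, 3)ᵀ

p = (2, 3)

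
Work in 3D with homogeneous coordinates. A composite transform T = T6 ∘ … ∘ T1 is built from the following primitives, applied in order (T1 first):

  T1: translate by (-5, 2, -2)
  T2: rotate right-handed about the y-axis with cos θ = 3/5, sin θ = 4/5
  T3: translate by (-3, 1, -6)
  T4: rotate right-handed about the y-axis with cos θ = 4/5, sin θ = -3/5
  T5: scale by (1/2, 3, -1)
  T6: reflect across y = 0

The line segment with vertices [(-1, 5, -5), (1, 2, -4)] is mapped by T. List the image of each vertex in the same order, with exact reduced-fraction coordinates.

image vertices: (-163/50, -24, 291/25), (-54/25, -15, 281/25)

T1 translate by (-5, 2, -2): (-1, 5, -5) → (-6, 7, -7); (1, 2, -4) → (-4, 4, -6)
T2 rotate right-handed about the y-axis with cos θ = 3/5, sin θ = 4/5: (-6, 7, -7) → (-46/5, 7, 3/5); (-4, 4, -6) → (-36/5, 4, -2/5)
T3 translate by (-3, 1, -6): (-46/5, 7, 3/5) → (-61/5, 8, -27/5); (-36/5, 4, -2/5) → (-51/5, 5, -32/5)
T4 rotate right-handed about the y-axis with cos θ = 4/5, sin θ = -3/5: (-61/5, 8, -27/5) → (-163/25, 8, -291/25); (-51/5, 5, -32/5) → (-108/25, 5, -281/25)
T5 scale by (1/2, 3, -1): (-163/25, 8, -291/25) → (-163/50, 24, 291/25); (-108/25, 5, -281/25) → (-54/25, 15, 281/25)
T6 reflect across y = 0: (-163/50, 24, 291/25) → (-163/50, -24, 291/25); (-54/25, 15, 281/25) → (-54/25, -15, 281/25)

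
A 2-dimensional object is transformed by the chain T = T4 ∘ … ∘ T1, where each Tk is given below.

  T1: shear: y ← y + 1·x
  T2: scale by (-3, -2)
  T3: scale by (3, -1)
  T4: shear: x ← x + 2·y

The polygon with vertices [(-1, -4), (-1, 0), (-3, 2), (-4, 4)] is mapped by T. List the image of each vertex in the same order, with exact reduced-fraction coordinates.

image vertices: (-11, -10), (5, -2), (23, -2), (36, 0)

T1 shear: y ← y + 1·x: (-1, -4) → (-1, -5); (-1, 0) → (-1, -1); (-3, 2) → (-3, -1); (-4, 4) → (-4, 0)
T2 scale by (-3, -2): (-1, -5) → (3, 10); (-1, -1) → (3, 2); (-3, -1) → (9, 2); (-4, 0) → (12, 0)
T3 scale by (3, -1): (3, 10) → (9, -10); (3, 2) → (9, -2); (9, 2) → (27, -2); (12, 0) → (36, 0)
T4 shear: x ← x + 2·y: (9, -10) → (-11, -10); (9, -2) → (5, -2); (27, -2) → (23, -2); (36, 0) → (36, 0)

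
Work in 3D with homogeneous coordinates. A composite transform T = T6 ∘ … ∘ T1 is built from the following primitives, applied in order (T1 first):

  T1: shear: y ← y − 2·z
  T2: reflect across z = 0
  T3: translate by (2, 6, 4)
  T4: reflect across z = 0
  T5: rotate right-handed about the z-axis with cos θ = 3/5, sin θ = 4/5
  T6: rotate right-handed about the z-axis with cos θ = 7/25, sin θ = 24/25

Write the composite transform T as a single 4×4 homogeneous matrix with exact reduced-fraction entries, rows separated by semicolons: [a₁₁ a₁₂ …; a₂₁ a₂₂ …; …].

T1 = [1 0 0 0; 0 1 -2 0; 0 0 1 0; 0 0 0 1]
T2·T1 = [1 0 0 0; 0 1 -2 0; 0 0 -1 0; 0 0 0 1]
T3·…·T1 = [1 0 0 2; 0 1 -2 6; 0 0 -1 4; 0 0 0 1]
T4·…·T1 = [1 0 0 2; 0 1 -2 6; 0 0 1 -4; 0 0 0 1]
T5·…·T1 = [3/5 -4/5 8/5 -18/5; 4/5 3/5 -6/5 26/5; 0 0 1 -4; 0 0 0 1]
T6·…·T1 = [-3/5 -4/5 8/5 -6; 4/5 -3/5 6/5 -2; 0 0 1 -4; 0 0 0 1]

T = [-3/5 -4/5 8/5 -6; 4/5 -3/5 6/5 -2; 0 0 1 -4; 0 0 0 1]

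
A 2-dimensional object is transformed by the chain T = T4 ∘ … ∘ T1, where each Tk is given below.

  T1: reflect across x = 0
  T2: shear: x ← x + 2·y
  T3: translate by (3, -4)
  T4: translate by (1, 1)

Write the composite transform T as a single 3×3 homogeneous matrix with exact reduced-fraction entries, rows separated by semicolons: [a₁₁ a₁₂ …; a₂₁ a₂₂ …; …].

T = [-1 2 4; 0 1 -3; 0 0 1]

T1 = [-1 0 0; 0 1 0; 0 0 1]
T2·T1 = [-1 2 0; 0 1 0; 0 0 1]
T3·…·T1 = [-1 2 3; 0 1 -4; 0 0 1]
T4·…·T1 = [-1 2 4; 0 1 -3; 0 0 1]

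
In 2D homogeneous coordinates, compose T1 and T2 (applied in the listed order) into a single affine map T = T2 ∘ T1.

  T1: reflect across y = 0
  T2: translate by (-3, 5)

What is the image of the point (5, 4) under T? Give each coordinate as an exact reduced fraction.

T1 reflect across y = 0: (5, 4) → (5, -4)
T2 translate by (-3, 5): (5, -4) → (2, 1)

T(p) = (2, 1)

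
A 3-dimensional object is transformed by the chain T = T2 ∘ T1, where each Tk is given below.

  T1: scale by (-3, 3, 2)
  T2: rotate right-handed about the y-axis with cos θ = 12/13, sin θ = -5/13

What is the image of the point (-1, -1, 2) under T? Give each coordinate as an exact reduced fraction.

T1 scale by (-3, 3, 2): (-1, -1, 2) → (3, -3, 4)
T2 rotate right-handed about the y-axis with cos θ = 12/13, sin θ = -5/13: (3, -3, 4) → (16/13, -3, 63/13)

T(p) = (16/13, -3, 63/13)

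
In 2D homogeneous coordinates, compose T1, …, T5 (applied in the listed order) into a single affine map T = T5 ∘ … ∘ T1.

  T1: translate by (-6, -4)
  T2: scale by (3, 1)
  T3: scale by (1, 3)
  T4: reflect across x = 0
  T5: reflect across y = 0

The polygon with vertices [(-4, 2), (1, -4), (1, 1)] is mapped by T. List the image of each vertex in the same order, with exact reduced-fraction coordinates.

T1 translate by (-6, -4): (-4, 2) → (-10, -2); (1, -4) → (-5, -8); (1, 1) → (-5, -3)
T2 scale by (3, 1): (-10, -2) → (-30, -2); (-5, -8) → (-15, -8); (-5, -3) → (-15, -3)
T3 scale by (1, 3): (-30, -2) → (-30, -6); (-15, -8) → (-15, -24); (-15, -3) → (-15, -9)
T4 reflect across x = 0: (-30, -6) → (30, -6); (-15, -24) → (15, -24); (-15, -9) → (15, -9)
T5 reflect across y = 0: (30, -6) → (30, 6); (15, -24) → (15, 24); (15, -9) → (15, 9)

image vertices: (30, 6), (15, 24), (15, 9)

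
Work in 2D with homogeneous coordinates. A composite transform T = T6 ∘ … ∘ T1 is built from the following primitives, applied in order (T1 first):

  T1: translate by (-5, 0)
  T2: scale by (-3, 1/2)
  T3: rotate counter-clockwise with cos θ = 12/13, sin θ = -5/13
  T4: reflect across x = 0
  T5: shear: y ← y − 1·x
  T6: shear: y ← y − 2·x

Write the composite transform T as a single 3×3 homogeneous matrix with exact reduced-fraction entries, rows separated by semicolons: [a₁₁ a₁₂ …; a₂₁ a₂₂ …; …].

T = [36/13 -5/26 -180/13; -93/13 27/26 465/13; 0 0 1]

T1 = [1 0 -5; 0 1 0; 0 0 1]
T2·T1 = [-3 0 15; 0 1/2 0; 0 0 1]
T3·…·T1 = [-36/13 5/26 180/13; 15/13 6/13 -75/13; 0 0 1]
T4·…·T1 = [36/13 -5/26 -180/13; 15/13 6/13 -75/13; 0 0 1]
T5·…·T1 = [36/13 -5/26 -180/13; -21/13 17/26 105/13; 0 0 1]
T6·…·T1 = [36/13 -5/26 -180/13; -93/13 27/26 465/13; 0 0 1]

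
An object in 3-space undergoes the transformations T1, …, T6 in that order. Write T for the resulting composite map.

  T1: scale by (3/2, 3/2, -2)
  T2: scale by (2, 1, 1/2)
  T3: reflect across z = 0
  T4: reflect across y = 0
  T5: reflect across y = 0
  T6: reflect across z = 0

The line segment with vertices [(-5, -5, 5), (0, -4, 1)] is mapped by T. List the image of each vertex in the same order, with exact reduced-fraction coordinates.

T1 scale by (3/2, 3/2, -2): (-5, -5, 5) → (-15/2, -15/2, -10); (0, -4, 1) → (0, -6, -2)
T2 scale by (2, 1, 1/2): (-15/2, -15/2, -10) → (-15, -15/2, -5); (0, -6, -2) → (0, -6, -1)
T3 reflect across z = 0: (-15, -15/2, -5) → (-15, -15/2, 5); (0, -6, -1) → (0, -6, 1)
T4 reflect across y = 0: (-15, -15/2, 5) → (-15, 15/2, 5); (0, -6, 1) → (0, 6, 1)
T5 reflect across y = 0: (-15, 15/2, 5) → (-15, -15/2, 5); (0, 6, 1) → (0, -6, 1)
T6 reflect across z = 0: (-15, -15/2, 5) → (-15, -15/2, -5); (0, -6, 1) → (0, -6, -1)

image vertices: (-15, -15/2, -5), (0, -6, -1)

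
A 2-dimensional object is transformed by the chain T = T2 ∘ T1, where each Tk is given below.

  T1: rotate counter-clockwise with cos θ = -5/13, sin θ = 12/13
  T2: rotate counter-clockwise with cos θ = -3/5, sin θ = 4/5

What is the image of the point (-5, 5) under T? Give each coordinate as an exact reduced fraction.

T(p) = (89/13, 23/13)

T1 rotate counter-clockwise with cos θ = -5/13, sin θ = 12/13: (-5, 5) → (-35/13, -85/13)
T2 rotate counter-clockwise with cos θ = -3/5, sin θ = 4/5: (-35/13, -85/13) → (89/13, 23/13)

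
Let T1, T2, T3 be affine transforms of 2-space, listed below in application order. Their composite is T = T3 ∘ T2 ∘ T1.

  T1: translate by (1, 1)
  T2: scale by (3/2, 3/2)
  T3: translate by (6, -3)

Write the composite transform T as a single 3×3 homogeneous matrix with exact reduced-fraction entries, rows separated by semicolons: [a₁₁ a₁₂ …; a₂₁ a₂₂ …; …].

T1 = [1 0 1; 0 1 1; 0 0 1]
T2·T1 = [3/2 0 3/2; 0 3/2 3/2; 0 0 1]
T3·…·T1 = [3/2 0 15/2; 0 3/2 -3/2; 0 0 1]

T = [3/2 0 15/2; 0 3/2 -3/2; 0 0 1]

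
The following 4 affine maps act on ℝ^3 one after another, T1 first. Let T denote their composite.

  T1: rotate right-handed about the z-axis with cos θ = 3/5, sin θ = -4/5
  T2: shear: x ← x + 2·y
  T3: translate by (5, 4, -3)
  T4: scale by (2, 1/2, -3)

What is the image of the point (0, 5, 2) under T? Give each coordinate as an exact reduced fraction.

T1 rotate right-handed about the z-axis with cos θ = 3/5, sin θ = -4/5: (0, 5, 2) → (4, 3, 2)
T2 shear: x ← x + 2·y: (4, 3, 2) → (10, 3, 2)
T3 translate by (5, 4, -3): (10, 3, 2) → (15, 7, -1)
T4 scale by (2, 1/2, -3): (15, 7, -1) → (30, 7/2, 3)

T(p) = (30, 7/2, 3)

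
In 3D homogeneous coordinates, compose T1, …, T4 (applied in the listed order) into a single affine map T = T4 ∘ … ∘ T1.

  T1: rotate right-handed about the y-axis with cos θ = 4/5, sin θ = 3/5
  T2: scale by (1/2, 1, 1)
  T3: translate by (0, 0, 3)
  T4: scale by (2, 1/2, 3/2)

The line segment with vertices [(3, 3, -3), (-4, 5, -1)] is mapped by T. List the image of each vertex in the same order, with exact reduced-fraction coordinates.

image vertices: (3/5, 3/2, -9/5), (-19/5, 5/2, 69/10)

T1 rotate right-handed about the y-axis with cos θ = 4/5, sin θ = 3/5: (3, 3, -3) → (3/5, 3, -21/5); (-4, 5, -1) → (-19/5, 5, 8/5)
T2 scale by (1/2, 1, 1): (3/5, 3, -21/5) → (3/10, 3, -21/5); (-19/5, 5, 8/5) → (-19/10, 5, 8/5)
T3 translate by (0, 0, 3): (3/10, 3, -21/5) → (3/10, 3, -6/5); (-19/10, 5, 8/5) → (-19/10, 5, 23/5)
T4 scale by (2, 1/2, 3/2): (3/10, 3, -6/5) → (3/5, 3/2, -9/5); (-19/10, 5, 23/5) → (-19/5, 5/2, 69/10)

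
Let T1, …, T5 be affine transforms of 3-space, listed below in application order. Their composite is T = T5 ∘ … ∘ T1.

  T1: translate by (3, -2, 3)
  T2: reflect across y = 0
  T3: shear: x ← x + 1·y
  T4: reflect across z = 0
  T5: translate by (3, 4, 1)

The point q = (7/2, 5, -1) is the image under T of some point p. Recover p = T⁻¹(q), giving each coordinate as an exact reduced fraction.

T1 = [1 0 0 3; 0 1 0 -2; 0 0 1 3; 0 0 0 1]
T2·T1 = [1 0 0 3; 0 -1 0 2; 0 0 1 3; 0 0 0 1]
T3·…·T1 = [1 -1 0 5; 0 -1 0 2; 0 0 1 3; 0 0 0 1]
T4·…·T1 = [1 -1 0 5; 0 -1 0 2; 0 0 -1 -3; 0 0 0 1]
T5·…·T1 = [1 -1 0 8; 0 -1 0 6; 0 0 -1 -2; 0 0 0 1]
det M = 1; M⁻¹ = [1 -1 0 -2; 0 -1 0 6; 0 0 -1 -2; 0 0 0 1]
M⁻¹ · (7/2, 5, -1)ᵀ = (-7/2, 1, -1)ᵀ

p = (-7/2, 1, -1)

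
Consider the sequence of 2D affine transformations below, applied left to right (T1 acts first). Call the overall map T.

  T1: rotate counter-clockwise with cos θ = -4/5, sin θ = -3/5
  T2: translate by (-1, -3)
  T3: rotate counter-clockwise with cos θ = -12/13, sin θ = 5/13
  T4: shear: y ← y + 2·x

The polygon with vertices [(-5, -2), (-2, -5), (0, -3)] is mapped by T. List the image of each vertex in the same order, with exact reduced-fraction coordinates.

T1 rotate counter-clockwise with cos θ = -4/5, sin θ = -3/5: (-5, -2) → (14/5, 23/5); (-2, -5) → (-7/5, 26/5); (0, -3) → (-9/5, 12/5)
T2 translate by (-1, -3): (14/5, 23/5) → (9/5, 8/5); (-7/5, 26/5) → (-12/5, 11/5); (-9/5, 12/5) → (-14/5, -3/5)
T3 rotate counter-clockwise with cos θ = -12/13, sin θ = 5/13: (9/5, 8/5) → (-148/65, -51/65); (-12/5, 11/5) → (89/65, -192/65); (-14/5, -3/5) → (183/65, -34/65)
T4 shear: y ← y + 2·x: (-148/65, -51/65) → (-148/65, -347/65); (89/65, -192/65) → (89/65, -14/65); (183/65, -34/65) → (183/65, 332/65)

image vertices: (-148/65, -347/65), (89/65, -14/65), (183/65, 332/65)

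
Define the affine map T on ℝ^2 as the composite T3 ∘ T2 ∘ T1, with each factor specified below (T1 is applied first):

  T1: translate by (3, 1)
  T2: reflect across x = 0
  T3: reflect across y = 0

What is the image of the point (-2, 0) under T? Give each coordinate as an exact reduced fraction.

T1 translate by (3, 1): (-2, 0) → (1, 1)
T2 reflect across x = 0: (1, 1) → (-1, 1)
T3 reflect across y = 0: (-1, 1) → (-1, -1)

T(p) = (-1, -1)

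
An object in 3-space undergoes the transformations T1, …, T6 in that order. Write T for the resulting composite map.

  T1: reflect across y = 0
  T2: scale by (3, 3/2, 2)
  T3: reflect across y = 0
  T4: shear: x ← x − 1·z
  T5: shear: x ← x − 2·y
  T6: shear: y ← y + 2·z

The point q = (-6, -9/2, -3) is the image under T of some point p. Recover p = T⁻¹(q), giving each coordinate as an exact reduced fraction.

p = (-2, 1, -3/2)

T1 = [1 0 0 0; 0 -1 0 0; 0 0 1 0; 0 0 0 1]
T2·T1 = [3 0 0 0; 0 -3/2 0 0; 0 0 2 0; 0 0 0 1]
T3·…·T1 = [3 0 0 0; 0 3/2 0 0; 0 0 2 0; 0 0 0 1]
T4·…·T1 = [3 0 -2 0; 0 3/2 0 0; 0 0 2 0; 0 0 0 1]
T5·…·T1 = [3 -3 -2 0; 0 3/2 0 0; 0 0 2 0; 0 0 0 1]
T6·…·T1 = [3 -3 -2 0; 0 3/2 4 0; 0 0 2 0; 0 0 0 1]
det M = 9; M⁻¹ = [1/3 2/3 -1 0; 0 2/3 -4/3 0; 0 0 1/2 0; 0 0 0 1]
M⁻¹ · (-6, -9/2, -3)ᵀ = (-2, 1, -3/2)ᵀ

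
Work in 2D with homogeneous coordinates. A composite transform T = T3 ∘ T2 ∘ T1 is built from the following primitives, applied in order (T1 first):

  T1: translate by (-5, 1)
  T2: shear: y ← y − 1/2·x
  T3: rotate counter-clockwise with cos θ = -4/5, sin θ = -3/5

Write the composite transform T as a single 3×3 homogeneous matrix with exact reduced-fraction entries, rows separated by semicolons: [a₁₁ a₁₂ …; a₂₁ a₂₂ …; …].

T = [-11/10 3/5 61/10; -1/5 -4/5 1/5; 0 0 1]

T1 = [1 0 -5; 0 1 1; 0 0 1]
T2·T1 = [1 0 -5; -1/2 1 7/2; 0 0 1]
T3·…·T1 = [-11/10 3/5 61/10; -1/5 -4/5 1/5; 0 0 1]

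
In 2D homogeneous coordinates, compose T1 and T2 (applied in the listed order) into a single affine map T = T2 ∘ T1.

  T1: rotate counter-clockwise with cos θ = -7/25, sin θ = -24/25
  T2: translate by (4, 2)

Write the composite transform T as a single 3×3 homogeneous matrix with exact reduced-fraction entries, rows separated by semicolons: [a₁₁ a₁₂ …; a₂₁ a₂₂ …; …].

T = [-7/25 24/25 4; -24/25 -7/25 2; 0 0 1]

T1 = [-7/25 24/25 0; -24/25 -7/25 0; 0 0 1]
T2·T1 = [-7/25 24/25 4; -24/25 -7/25 2; 0 0 1]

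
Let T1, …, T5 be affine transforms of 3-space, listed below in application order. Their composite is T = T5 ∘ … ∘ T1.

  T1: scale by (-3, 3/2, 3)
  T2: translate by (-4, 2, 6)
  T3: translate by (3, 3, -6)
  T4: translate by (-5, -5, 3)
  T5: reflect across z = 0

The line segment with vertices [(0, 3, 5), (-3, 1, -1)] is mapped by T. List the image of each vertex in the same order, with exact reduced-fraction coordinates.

T1 scale by (-3, 3/2, 3): (0, 3, 5) → (0, 9/2, 15); (-3, 1, -1) → (9, 3/2, -3)
T2 translate by (-4, 2, 6): (0, 9/2, 15) → (-4, 13/2, 21); (9, 3/2, -3) → (5, 7/2, 3)
T3 translate by (3, 3, -6): (-4, 13/2, 21) → (-1, 19/2, 15); (5, 7/2, 3) → (8, 13/2, -3)
T4 translate by (-5, -5, 3): (-1, 19/2, 15) → (-6, 9/2, 18); (8, 13/2, -3) → (3, 3/2, 0)
T5 reflect across z = 0: (-6, 9/2, 18) → (-6, 9/2, -18); (3, 3/2, 0) → (3, 3/2, 0)

image vertices: (-6, 9/2, -18), (3, 3/2, 0)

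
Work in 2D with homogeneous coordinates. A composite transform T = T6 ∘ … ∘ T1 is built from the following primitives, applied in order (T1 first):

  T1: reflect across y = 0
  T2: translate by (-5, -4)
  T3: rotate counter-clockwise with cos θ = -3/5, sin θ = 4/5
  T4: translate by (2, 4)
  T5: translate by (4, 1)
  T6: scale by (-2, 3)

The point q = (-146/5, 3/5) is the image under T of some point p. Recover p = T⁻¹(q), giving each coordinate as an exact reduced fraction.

T1 = [1 0 0; 0 -1 0; 0 0 1]
T2·T1 = [1 0 -5; 0 -1 -4; 0 0 1]
T3·…·T1 = [-3/5 4/5 31/5; 4/5 3/5 -8/5; 0 0 1]
T4·…·T1 = [-3/5 4/5 41/5; 4/5 3/5 12/5; 0 0 1]
T5·…·T1 = [-3/5 4/5 61/5; 4/5 3/5 17/5; 0 0 1]
T6·…·T1 = [6/5 -8/5 -122/5; 12/5 9/5 51/5; 0 0 1]
det M = 6; M⁻¹ = [3/10 4/15 23/5; -2/5 1/5 -59/5; 0 0 1]
M⁻¹ · (-146/5, 3/5)ᵀ = (-4, 0)ᵀ

p = (-4, 0)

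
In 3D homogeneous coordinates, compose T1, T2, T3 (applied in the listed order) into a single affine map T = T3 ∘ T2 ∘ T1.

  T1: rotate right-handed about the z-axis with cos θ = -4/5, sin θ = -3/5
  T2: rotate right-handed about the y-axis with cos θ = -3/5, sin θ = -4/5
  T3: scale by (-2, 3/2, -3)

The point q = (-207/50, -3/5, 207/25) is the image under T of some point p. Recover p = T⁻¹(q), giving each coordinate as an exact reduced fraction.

p = (3, -7/4, 0)

T1 = [-4/5 3/5 0 0; -3/5 -4/5 0 0; 0 0 1 0; 0 0 0 1]
T2·T1 = [12/25 -9/25 -4/5 0; -3/5 -4/5 0 0; -16/25 12/25 -3/5 0; 0 0 0 1]
T3·…·T1 = [-24/25 18/25 8/5 0; -9/10 -6/5 0 0; 48/25 -36/25 9/5 0; 0 0 0 1]
det M = 9; M⁻¹ = [-6/25 -2/5 16/75 0; 9/50 -8/15 -4/25 0; 2/5 0 1/5 0; 0 0 0 1]
M⁻¹ · (-207/50, -3/5, 207/25)ᵀ = (3, -7/4, 0)ᵀ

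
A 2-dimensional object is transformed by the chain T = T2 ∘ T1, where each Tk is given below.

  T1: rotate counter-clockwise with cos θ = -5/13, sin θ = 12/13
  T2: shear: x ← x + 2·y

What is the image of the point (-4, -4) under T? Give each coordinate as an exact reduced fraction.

T(p) = (12/13, -28/13)

T1 rotate counter-clockwise with cos θ = -5/13, sin θ = 12/13: (-4, -4) → (68/13, -28/13)
T2 shear: x ← x + 2·y: (68/13, -28/13) → (12/13, -28/13)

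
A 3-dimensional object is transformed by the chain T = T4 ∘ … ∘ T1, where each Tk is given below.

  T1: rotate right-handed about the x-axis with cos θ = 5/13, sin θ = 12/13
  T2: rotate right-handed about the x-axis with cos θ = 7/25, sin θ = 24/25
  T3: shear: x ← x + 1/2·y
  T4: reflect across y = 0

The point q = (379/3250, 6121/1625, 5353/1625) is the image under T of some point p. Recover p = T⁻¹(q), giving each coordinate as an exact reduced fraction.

p = (2, 5, -1/5)

T1 = [1 0 0 0; 0 5/13 -12/13 0; 0 12/13 5/13 0; 0 0 0 1]
T2·T1 = [1 0 0 0; 0 -253/325 -204/325 0; 0 204/325 -253/325 0; 0 0 0 1]
T3·…·T1 = [1 -253/650 -102/325 0; 0 -253/325 -204/325 0; 0 204/325 -253/325 0; 0 0 0 1]
T4·…·T1 = [1 -253/650 -102/325 0; 0 253/325 204/325 0; 0 204/325 -253/325 0; 0 0 0 1]
det M = -1; M⁻¹ = [1 1/2 0 0; 0 253/325 204/325 0; 0 204/325 -253/325 0; 0 0 0 1]
M⁻¹ · (379/3250, 6121/1625, 5353/1625)ᵀ = (2, 5, -1/5)ᵀ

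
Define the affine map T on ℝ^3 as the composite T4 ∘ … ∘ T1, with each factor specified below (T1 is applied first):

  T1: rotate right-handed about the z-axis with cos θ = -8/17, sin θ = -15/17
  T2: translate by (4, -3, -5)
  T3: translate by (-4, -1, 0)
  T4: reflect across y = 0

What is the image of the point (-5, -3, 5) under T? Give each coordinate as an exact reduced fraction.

T1 rotate right-handed about the z-axis with cos θ = -8/17, sin θ = -15/17: (-5, -3, 5) → (-5/17, 99/17, 5)
T2 translate by (4, -3, -5): (-5/17, 99/17, 5) → (63/17, 48/17, 0)
T3 translate by (-4, -1, 0): (63/17, 48/17, 0) → (-5/17, 31/17, 0)
T4 reflect across y = 0: (-5/17, 31/17, 0) → (-5/17, -31/17, 0)

T(p) = (-5/17, -31/17, 0)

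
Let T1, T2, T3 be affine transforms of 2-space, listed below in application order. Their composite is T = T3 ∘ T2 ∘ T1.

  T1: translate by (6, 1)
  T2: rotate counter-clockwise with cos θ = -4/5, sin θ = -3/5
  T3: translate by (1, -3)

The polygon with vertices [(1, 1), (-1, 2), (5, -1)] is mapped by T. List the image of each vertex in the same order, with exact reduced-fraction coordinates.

image vertices: (-17/5, -44/5), (-6/5, -42/5), (-39/5, -48/5)

T1 translate by (6, 1): (1, 1) → (7, 2); (-1, 2) → (5, 3); (5, -1) → (11, 0)
T2 rotate counter-clockwise with cos θ = -4/5, sin θ = -3/5: (7, 2) → (-22/5, -29/5); (5, 3) → (-11/5, -27/5); (11, 0) → (-44/5, -33/5)
T3 translate by (1, -3): (-22/5, -29/5) → (-17/5, -44/5); (-11/5, -27/5) → (-6/5, -42/5); (-44/5, -33/5) → (-39/5, -48/5)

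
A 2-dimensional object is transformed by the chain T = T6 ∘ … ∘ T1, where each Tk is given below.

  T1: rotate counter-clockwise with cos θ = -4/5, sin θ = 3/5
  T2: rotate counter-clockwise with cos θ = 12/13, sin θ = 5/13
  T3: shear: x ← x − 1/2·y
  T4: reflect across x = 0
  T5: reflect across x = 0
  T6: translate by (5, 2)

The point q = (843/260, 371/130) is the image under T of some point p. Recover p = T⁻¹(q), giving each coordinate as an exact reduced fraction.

T1 = [-4/5 -3/5 0; 3/5 -4/5 0; 0 0 1]
T2·T1 = [-63/65 -16/65 0; 16/65 -63/65 0; 0 0 1]
T3·…·T1 = [-71/65 31/130 0; 16/65 -63/65 0; 0 0 1]
T4·…·T1 = [71/65 -31/130 0; 16/65 -63/65 0; 0 0 1]
T5·…·T1 = [-71/65 31/130 0; 16/65 -63/65 0; 0 0 1]
T6·…·T1 = [-71/65 31/130 5; 16/65 -63/65 2; 0 0 1]
det M = 1; M⁻¹ = [-63/65 -31/130 346/65; -16/65 -71/65 222/65; 0 0 1]
M⁻¹ · (843/260, 371/130)ᵀ = (3/2, -1/2)ᵀ

p = (3/2, -1/2)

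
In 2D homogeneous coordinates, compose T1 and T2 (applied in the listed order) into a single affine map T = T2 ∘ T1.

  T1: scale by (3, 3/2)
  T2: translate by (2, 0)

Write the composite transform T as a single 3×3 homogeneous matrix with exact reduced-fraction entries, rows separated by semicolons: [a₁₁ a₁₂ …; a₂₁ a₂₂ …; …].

T = [3 0 2; 0 3/2 0; 0 0 1]

T1 = [3 0 0; 0 3/2 0; 0 0 1]
T2·T1 = [3 0 2; 0 3/2 0; 0 0 1]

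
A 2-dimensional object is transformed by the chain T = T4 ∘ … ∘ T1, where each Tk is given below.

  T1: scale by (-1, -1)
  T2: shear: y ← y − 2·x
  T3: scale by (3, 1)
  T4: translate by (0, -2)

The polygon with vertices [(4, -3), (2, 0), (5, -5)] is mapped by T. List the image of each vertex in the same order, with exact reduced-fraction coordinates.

image vertices: (-12, 9), (-6, 2), (-15, 13)

T1 scale by (-1, -1): (4, -3) → (-4, 3); (2, 0) → (-2, 0); (5, -5) → (-5, 5)
T2 shear: y ← y − 2·x: (-4, 3) → (-4, 11); (-2, 0) → (-2, 4); (-5, 5) → (-5, 15)
T3 scale by (3, 1): (-4, 11) → (-12, 11); (-2, 4) → (-6, 4); (-5, 15) → (-15, 15)
T4 translate by (0, -2): (-12, 11) → (-12, 9); (-6, 4) → (-6, 2); (-15, 15) → (-15, 13)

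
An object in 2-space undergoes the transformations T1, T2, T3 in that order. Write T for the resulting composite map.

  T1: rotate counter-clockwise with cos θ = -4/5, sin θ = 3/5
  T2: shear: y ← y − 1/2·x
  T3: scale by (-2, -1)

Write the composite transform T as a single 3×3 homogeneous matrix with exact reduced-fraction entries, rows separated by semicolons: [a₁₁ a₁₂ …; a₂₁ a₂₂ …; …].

T = [8/5 6/5 0; -1 1/2 0; 0 0 1]

T1 = [-4/5 -3/5 0; 3/5 -4/5 0; 0 0 1]
T2·T1 = [-4/5 -3/5 0; 1 -1/2 0; 0 0 1]
T3·…·T1 = [8/5 6/5 0; -1 1/2 0; 0 0 1]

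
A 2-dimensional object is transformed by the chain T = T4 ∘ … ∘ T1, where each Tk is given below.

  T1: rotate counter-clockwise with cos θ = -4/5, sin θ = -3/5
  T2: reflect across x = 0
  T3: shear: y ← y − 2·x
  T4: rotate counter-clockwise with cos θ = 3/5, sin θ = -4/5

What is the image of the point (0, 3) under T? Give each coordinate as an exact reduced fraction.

T1 rotate counter-clockwise with cos θ = -4/5, sin θ = -3/5: (0, 3) → (9/5, -12/5)
T2 reflect across x = 0: (9/5, -12/5) → (-9/5, -12/5)
T3 shear: y ← y − 2·x: (-9/5, -12/5) → (-9/5, 6/5)
T4 rotate counter-clockwise with cos θ = 3/5, sin θ = -4/5: (-9/5, 6/5) → (-3/25, 54/25)

T(p) = (-3/25, 54/25)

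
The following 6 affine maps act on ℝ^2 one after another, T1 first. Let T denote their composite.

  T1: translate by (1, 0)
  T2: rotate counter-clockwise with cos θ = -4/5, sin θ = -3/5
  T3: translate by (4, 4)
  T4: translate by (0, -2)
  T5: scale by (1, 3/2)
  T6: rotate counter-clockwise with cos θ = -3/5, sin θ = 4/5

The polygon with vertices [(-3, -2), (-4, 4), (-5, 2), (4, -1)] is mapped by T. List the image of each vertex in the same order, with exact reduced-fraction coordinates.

T1 translate by (1, 0): (-3, -2) → (-2, -2); (-4, 4) → (-3, 4); (-5, 2) → (-4, 2); (4, -1) → (5, -1)
T2 rotate counter-clockwise with cos θ = -4/5, sin θ = -3/5: (-2, -2) → (2/5, 14/5); (-3, 4) → (24/5, -7/5); (-4, 2) → (22/5, 4/5); (5, -1) → (-23/5, -11/5)
T3 translate by (4, 4): (2/5, 14/5) → (22/5, 34/5); (24/5, -7/5) → (44/5, 13/5); (22/5, 4/5) → (42/5, 24/5); (-23/5, -11/5) → (-3/5, 9/5)
T4 translate by (0, -2): (22/5, 34/5) → (22/5, 24/5); (44/5, 13/5) → (44/5, 3/5); (42/5, 24/5) → (42/5, 14/5); (-3/5, 9/5) → (-3/5, -1/5)
T5 scale by (1, 3/2): (22/5, 24/5) → (22/5, 36/5); (44/5, 3/5) → (44/5, 9/10); (42/5, 14/5) → (42/5, 21/5); (-3/5, -1/5) → (-3/5, -3/10)
T6 rotate counter-clockwise with cos θ = -3/5, sin θ = 4/5: (22/5, 36/5) → (-42/5, -4/5); (44/5, 9/10) → (-6, 13/2); (42/5, 21/5) → (-42/5, 21/5); (-3/5, -3/10) → (3/5, -3/10)

image vertices: (-42/5, -4/5), (-6, 13/2), (-42/5, 21/5), (3/5, -3/10)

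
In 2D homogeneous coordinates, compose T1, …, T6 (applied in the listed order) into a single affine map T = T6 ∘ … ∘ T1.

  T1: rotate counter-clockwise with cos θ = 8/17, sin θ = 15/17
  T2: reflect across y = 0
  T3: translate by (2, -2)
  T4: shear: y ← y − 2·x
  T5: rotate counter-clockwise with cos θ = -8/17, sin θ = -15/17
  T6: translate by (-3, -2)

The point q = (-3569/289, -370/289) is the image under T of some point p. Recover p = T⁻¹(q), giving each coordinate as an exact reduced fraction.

T1 = [8/17 -15/17 0; 15/17 8/17 0; 0 0 1]
T2·T1 = [8/17 -15/17 0; -15/17 -8/17 0; 0 0 1]
T3·…·T1 = [8/17 -15/17 2; -15/17 -8/17 -2; 0 0 1]
T4·…·T1 = [8/17 -15/17 2; -31/17 22/17 -6; 0 0 1]
T5·…·T1 = [-529/289 450/289 -106/17; 128/289 49/289 18/17; 0 0 1]
T6·…·T1 = [-529/289 450/289 -157/17; 128/289 49/289 -16/17; 0 0 1]
det M = -1; M⁻¹ = [-49/289 450/289 -29/289; 128/289 529/289 1680/289; 0 0 1]
M⁻¹ · (-3569/289, -370/289)ᵀ = (0, -2)ᵀ

p = (0, -2)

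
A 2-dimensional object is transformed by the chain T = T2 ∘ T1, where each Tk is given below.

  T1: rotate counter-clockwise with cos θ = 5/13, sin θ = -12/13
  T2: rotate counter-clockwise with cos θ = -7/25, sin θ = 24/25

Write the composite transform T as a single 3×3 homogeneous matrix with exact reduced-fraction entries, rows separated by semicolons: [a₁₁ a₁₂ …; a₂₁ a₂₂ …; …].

T1 = [5/13 12/13 0; -12/13 5/13 0; 0 0 1]
T2·T1 = [253/325 -204/325 0; 204/325 253/325 0; 0 0 1]

T = [253/325 -204/325 0; 204/325 253/325 0; 0 0 1]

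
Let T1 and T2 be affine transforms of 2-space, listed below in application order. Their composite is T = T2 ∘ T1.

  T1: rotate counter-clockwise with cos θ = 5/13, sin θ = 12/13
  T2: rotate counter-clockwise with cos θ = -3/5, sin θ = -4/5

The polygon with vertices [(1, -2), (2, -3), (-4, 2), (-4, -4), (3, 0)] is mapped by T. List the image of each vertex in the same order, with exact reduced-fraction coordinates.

T1 rotate counter-clockwise with cos θ = 5/13, sin θ = 12/13: (1, -2) → (29/13, 2/13); (2, -3) → (46/13, 9/13); (-4, 2) → (-44/13, -38/13); (-4, -4) → (28/13, -68/13); (3, 0) → (15/13, 36/13)
T2 rotate counter-clockwise with cos θ = -3/5, sin θ = -4/5: (29/13, 2/13) → (-79/65, -122/65); (46/13, 9/13) → (-102/65, -211/65); (-44/13, -38/13) → (-4/13, 58/13); (28/13, -68/13) → (-356/65, 92/65); (15/13, 36/13) → (99/65, -168/65)

image vertices: (-79/65, -122/65), (-102/65, -211/65), (-4/13, 58/13), (-356/65, 92/65), (99/65, -168/65)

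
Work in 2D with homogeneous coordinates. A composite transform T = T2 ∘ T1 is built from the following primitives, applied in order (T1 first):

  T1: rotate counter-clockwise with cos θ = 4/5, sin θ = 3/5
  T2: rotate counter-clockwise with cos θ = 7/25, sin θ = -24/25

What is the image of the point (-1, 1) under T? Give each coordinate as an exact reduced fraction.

T(p) = (-1/5, 7/5)

T1 rotate counter-clockwise with cos θ = 4/5, sin θ = 3/5: (-1, 1) → (-7/5, 1/5)
T2 rotate counter-clockwise with cos θ = 7/25, sin θ = -24/25: (-7/5, 1/5) → (-1/5, 7/5)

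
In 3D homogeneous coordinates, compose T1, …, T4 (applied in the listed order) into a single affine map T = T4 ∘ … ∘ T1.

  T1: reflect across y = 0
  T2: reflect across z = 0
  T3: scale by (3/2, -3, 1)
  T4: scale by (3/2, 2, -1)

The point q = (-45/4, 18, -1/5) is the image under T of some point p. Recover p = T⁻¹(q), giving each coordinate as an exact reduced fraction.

T1 = [1 0 0 0; 0 -1 0 0; 0 0 1 0; 0 0 0 1]
T2·T1 = [1 0 0 0; 0 -1 0 0; 0 0 -1 0; 0 0 0 1]
T3·…·T1 = [3/2 0 0 0; 0 3 0 0; 0 0 -1 0; 0 0 0 1]
T4·…·T1 = [9/4 0 0 0; 0 6 0 0; 0 0 1 0; 0 0 0 1]
det M = 27/2; M⁻¹ = [4/9 0 0 0; 0 1/6 0 0; 0 0 1 0; 0 0 0 1]
M⁻¹ · (-45/4, 18, -1/5)ᵀ = (-5, 3, -1/5)ᵀ

p = (-5, 3, -1/5)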